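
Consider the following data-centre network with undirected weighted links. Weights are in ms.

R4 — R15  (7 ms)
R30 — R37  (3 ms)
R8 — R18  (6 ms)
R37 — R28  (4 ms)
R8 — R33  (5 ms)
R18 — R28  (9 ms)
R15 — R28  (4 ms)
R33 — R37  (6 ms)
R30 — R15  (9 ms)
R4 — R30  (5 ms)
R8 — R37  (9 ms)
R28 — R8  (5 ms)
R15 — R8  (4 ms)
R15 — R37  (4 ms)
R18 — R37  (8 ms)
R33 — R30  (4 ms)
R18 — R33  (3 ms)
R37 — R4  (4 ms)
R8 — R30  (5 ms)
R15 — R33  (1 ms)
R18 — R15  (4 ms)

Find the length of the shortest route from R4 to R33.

8 ms

Candidate routes:
R4–R15–R33: 7+1 = 8
R4–R30–R33: 5+4 = 9
The minimum is 8 ms via R4–R15–R33.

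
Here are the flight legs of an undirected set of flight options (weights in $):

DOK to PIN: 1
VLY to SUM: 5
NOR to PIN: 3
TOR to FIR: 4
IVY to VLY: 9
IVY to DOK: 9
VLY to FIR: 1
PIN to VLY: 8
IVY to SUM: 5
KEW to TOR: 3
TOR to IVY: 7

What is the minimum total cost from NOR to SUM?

$16

Compare a few routes:
NOR–PIN–DOK–IVY–SUM: 3+1+9+5 = 18
NOR–PIN–VLY–SUM: 3+8+5 = 16
Cheapest is NOR–PIN–VLY–SUM at $16.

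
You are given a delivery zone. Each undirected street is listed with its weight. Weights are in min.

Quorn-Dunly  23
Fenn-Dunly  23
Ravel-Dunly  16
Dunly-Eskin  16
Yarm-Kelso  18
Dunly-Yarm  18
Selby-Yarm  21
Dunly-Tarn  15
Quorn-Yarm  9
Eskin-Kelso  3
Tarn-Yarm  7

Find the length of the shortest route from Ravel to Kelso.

35 min

Candidate routes:
Ravel - Dunly - Yarm - Kelso: 16+18+18 = 52
Ravel - Dunly - Tarn - Yarm - Kelso: 16+15+7+18 = 56
Ravel - Dunly - Eskin - Kelso: 16+16+3 = 35
The minimum is 35 min via Ravel - Dunly - Eskin - Kelso.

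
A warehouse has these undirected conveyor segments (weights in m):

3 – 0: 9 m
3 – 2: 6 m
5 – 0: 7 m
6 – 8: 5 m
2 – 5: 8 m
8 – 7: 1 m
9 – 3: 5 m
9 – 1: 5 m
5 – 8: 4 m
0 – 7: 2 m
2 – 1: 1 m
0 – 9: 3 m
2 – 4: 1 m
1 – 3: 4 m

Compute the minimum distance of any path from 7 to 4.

12 m

Compare a few routes:
7–8–5–2–4: 1+4+8+1 = 14
7–0–9–3–1–2–4: 2+3+5+4+1+1 = 16
7–0–9–3–2–4: 2+3+5+6+1 = 17
7–0–9–1–2–4: 2+3+5+1+1 = 12
The minimum is 12 m via 7–0–9–1–2–4.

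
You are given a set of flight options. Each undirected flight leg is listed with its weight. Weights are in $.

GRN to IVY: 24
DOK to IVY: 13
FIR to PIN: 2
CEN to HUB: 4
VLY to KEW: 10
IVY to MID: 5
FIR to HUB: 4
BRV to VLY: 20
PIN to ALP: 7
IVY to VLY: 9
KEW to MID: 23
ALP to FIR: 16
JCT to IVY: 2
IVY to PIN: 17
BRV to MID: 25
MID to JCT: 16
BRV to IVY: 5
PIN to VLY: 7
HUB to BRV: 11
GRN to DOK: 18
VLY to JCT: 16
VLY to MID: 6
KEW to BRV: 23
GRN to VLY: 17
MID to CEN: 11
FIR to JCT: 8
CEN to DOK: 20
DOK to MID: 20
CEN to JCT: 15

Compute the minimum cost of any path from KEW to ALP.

Shortest distances from KEW:
KEW: 0
VLY: 10  (via KEW)
MID: 16  (via VLY)
PIN: 17  (via VLY)
IVY: 19  (via VLY)
FIR: 19  (via PIN)
JCT: 21  (via IVY)
BRV: 23  (via KEW)
HUB: 23  (via FIR)
ALP: 24  (via PIN)
Shortest route: KEW → VLY → PIN → ALP = $24.

$24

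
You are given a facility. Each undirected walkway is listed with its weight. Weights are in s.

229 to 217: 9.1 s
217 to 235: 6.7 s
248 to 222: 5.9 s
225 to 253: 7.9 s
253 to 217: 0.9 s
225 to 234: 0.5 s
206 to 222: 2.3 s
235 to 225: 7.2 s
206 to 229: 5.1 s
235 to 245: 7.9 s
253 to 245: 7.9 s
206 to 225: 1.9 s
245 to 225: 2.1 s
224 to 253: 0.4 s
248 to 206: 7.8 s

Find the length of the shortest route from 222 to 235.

11.4 s

Enumerating some paths:
222 → 206 → 225 → 253 → 217 → 235: 2.3+1.9+7.9+0.9+6.7 = 19.7
222 → 206 → 225 → 245 → 235: 2.3+1.9+2.1+7.9 = 14.2
222 → 206 → 225 → 235: 2.3+1.9+7.2 = 11.4
The minimum is 11.4 s via 222 → 206 → 225 → 235.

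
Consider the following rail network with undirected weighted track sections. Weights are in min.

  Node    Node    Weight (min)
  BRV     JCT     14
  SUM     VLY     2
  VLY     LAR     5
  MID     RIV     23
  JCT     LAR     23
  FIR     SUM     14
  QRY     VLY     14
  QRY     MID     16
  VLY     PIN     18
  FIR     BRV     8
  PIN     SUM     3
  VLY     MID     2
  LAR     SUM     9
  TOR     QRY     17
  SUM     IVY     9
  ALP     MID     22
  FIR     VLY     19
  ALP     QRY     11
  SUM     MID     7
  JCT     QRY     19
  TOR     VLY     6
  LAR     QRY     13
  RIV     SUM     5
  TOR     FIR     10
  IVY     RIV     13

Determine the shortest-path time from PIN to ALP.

Shortest distances from PIN:
PIN: 0
SUM: 3  (via PIN)
VLY: 5  (via SUM)
MID: 7  (via VLY)
RIV: 8  (via SUM)
LAR: 10  (via VLY)
TOR: 11  (via VLY)
IVY: 12  (via SUM)
FIR: 17  (via SUM)
QRY: 19  (via VLY)
BRV: 25  (via FIR)
ALP: 29  (via MID)
Shortest route: PIN–SUM–VLY–MID–ALP = 29 min.

29 min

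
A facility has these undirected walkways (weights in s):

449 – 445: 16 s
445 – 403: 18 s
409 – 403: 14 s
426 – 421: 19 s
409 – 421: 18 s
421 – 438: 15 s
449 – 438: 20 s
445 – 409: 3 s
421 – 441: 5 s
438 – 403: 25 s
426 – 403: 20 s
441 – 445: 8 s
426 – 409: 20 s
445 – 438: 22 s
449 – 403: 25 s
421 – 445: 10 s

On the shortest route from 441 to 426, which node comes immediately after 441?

Enumerating some paths:
441–445–409–426: 8+3+20 = 31
441–421–426: 5+19 = 24
Cheapest is 441–421–426 at 24 s.
So from 441 the first move is to 421.

421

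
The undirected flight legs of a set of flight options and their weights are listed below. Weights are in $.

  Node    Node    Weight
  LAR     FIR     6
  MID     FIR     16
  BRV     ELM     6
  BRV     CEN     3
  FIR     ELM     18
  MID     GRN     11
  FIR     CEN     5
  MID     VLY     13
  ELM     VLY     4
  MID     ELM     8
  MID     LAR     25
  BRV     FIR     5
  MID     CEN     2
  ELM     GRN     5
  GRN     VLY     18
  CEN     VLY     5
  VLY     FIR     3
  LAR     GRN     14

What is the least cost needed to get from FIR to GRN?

Settle nodes by increasing distance from FIR:
FIR: 0
VLY: 3  (via FIR)
CEN: 5  (via FIR)
BRV: 5  (via FIR)
LAR: 6  (via FIR)
MID: 7  (via CEN)
ELM: 7  (via VLY)
GRN: 12  (via ELM)
Shortest route: FIR → VLY → ELM → GRN = $12.

$12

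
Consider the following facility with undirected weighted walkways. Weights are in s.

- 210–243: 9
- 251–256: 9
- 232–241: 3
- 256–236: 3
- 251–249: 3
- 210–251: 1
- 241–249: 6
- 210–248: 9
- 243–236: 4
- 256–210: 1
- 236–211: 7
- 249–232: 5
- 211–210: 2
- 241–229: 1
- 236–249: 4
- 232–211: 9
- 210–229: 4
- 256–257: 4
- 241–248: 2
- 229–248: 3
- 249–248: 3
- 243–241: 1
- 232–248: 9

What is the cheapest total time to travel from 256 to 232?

Settle nodes by increasing distance from 256:
256: 0
210: 1  (via 256)
251: 2  (via 210)
236: 3  (via 256)
211: 3  (via 210)
257: 4  (via 256)
249: 5  (via 251)
229: 5  (via 210)
241: 6  (via 229)
243: 7  (via 236)
248: 8  (via 249)
232: 9  (via 241)
Shortest route: 256–210–229–241–232 = 9 s.

9 s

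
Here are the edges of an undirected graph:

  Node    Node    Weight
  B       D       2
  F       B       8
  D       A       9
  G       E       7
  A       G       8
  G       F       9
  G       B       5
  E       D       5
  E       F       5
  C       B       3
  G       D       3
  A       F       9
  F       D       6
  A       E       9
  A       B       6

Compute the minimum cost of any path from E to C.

10

Compare a few routes:
E → G → B → C: 7+5+3 = 15
E → D → B → C: 5+2+3 = 10
The minimum is 10 via E → D → B → C.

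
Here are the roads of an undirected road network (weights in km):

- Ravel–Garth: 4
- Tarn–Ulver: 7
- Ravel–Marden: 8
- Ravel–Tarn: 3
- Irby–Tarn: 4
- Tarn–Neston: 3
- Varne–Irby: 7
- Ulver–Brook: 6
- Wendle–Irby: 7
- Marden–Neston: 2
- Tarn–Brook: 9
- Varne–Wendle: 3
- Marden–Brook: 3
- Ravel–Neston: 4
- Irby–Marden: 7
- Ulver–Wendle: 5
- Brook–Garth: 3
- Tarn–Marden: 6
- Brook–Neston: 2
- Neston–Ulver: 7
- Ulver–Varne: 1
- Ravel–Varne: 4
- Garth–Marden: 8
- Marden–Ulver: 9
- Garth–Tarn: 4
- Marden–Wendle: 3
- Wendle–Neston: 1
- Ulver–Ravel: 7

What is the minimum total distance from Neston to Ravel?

4 km

Shortest distances from Neston:
Neston: 0
Wendle: 1  (via Neston)
Marden: 2  (via Neston)
Brook: 2  (via Neston)
Tarn: 3  (via Neston)
Ravel: 4  (via Neston)
Shortest route: Neston → Ravel = 4 km.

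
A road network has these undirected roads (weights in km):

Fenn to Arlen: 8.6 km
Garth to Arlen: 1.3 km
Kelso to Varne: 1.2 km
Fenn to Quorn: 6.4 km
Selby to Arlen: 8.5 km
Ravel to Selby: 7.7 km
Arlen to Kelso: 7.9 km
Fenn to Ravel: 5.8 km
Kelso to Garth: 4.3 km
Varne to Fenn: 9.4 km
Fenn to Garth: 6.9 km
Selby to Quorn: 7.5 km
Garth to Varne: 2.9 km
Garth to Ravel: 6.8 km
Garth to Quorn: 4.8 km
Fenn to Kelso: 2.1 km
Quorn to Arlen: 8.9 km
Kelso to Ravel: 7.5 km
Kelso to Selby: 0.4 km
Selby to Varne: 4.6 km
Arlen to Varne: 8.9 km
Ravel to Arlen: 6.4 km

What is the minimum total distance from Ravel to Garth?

Compare a few routes:
Ravel → Garth: 6.8 = 6.8
Ravel → Arlen → Garth: 6.4+1.3 = 7.7
The minimum is 6.8 km via Ravel → Garth.

6.8 km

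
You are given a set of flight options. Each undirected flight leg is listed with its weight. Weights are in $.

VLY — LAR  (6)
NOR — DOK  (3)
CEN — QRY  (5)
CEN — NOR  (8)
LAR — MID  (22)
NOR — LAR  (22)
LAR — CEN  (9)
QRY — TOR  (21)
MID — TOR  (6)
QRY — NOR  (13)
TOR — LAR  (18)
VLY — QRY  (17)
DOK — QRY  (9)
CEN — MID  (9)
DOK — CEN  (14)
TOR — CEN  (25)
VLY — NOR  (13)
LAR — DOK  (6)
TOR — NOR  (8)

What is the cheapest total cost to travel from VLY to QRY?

$17

Candidate routes:
VLY - NOR - DOK - QRY: 13+3+9 = 25
VLY - LAR - CEN - QRY: 6+9+5 = 20
VLY - LAR - DOK - QRY: 6+6+9 = 21
VLY - QRY: 17 = 17
The minimum is $17 via VLY - QRY.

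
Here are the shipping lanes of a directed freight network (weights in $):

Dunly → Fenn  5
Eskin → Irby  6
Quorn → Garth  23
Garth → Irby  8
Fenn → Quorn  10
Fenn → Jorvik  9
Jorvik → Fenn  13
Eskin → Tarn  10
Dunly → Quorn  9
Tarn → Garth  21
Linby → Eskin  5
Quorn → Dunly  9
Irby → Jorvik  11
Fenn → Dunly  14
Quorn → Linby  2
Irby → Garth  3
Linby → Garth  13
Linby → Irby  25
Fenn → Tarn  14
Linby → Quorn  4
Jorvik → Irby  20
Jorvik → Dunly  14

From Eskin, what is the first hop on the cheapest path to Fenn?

Compare a few routes:
Eskin - Irby - Jorvik - Dunly - Fenn: 6+11+14+5 = 36
Eskin - Irby - Jorvik - Fenn: 6+11+13 = 30
Cheapest is Eskin - Irby - Jorvik - Fenn at $30.
So from Eskin the first move is to Irby.

Irby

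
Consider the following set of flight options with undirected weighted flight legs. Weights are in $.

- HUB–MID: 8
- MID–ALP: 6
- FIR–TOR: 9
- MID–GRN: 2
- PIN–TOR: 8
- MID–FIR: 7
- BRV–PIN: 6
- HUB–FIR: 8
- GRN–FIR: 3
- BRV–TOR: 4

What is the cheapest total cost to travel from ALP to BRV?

$24

Candidate routes:
ALP - MID - GRN - FIR - TOR - PIN - BRV: 6+2+3+9+8+6 = 34
ALP - MID - GRN - FIR - TOR - BRV: 6+2+3+9+4 = 24
ALP - MID - FIR - TOR - BRV: 6+7+9+4 = 26
The minimum is $24 via ALP - MID - GRN - FIR - TOR - BRV.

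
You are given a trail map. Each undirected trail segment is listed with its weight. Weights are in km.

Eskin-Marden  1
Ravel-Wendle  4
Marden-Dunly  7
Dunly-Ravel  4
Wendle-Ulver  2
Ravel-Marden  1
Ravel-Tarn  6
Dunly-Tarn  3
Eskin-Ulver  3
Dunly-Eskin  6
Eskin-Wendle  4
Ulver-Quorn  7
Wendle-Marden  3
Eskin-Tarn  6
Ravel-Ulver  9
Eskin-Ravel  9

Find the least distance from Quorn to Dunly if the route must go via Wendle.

17 km

Shortest Quorn→Wendle: Quorn → Ulver → Wendle = 9
Shortest Wendle→Dunly: Wendle → Ravel → Dunly = 8
Total via Wendle: 9 + 8 = 17 km.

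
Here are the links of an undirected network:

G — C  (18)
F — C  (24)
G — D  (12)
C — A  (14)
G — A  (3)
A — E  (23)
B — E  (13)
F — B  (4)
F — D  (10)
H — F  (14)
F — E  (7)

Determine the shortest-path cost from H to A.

39

Compare a few routes:
H–F–D–G–A: 14+10+12+3 = 39
H–F–E–A: 14+7+23 = 44
Cheapest is H–F–D–G–A at 39.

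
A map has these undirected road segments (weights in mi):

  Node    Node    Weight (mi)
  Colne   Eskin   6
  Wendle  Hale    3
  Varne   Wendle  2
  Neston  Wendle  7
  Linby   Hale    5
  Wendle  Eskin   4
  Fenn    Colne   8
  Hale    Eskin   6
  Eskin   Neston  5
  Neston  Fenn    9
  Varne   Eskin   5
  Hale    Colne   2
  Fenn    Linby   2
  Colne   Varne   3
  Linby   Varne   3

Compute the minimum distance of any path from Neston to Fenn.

Enumerating some paths:
Neston–Eskin–Varne–Linby–Fenn: 5+5+3+2 = 15
Neston–Fenn: 9 = 9
Neston–Wendle–Varne–Linby–Fenn: 7+2+3+2 = 14
Neston–Eskin–Wendle–Varne–Linby–Fenn: 5+4+2+3+2 = 16
Cheapest is Neston–Fenn at 9 mi.

9 mi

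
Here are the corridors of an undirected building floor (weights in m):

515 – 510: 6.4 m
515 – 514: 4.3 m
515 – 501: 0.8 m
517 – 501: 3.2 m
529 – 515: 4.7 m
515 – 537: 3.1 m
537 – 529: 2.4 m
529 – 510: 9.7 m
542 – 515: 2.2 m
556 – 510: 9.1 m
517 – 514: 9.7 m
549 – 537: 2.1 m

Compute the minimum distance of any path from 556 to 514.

Compare a few routes:
556 → 510 → 515 → 514: 9.1+6.4+4.3 = 19.8
556 → 510 → 529 → 515 → 514: 9.1+9.7+4.7+4.3 = 27.8
The minimum is 19.8 m via 556 → 510 → 515 → 514.

19.8 m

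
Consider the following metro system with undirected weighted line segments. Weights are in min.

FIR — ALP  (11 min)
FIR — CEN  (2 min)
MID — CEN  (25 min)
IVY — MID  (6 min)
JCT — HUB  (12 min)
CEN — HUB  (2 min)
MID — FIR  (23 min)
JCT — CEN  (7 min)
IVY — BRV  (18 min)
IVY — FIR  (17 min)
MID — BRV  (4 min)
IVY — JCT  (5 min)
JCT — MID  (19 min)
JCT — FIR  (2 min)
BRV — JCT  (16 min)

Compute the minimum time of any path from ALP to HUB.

Enumerating some paths:
ALP - FIR - JCT - CEN - HUB: 11+2+7+2 = 22
ALP - FIR - CEN - HUB: 11+2+2 = 15
ALP - FIR - JCT - HUB: 11+2+12 = 25
The minimum is 15 min via ALP - FIR - CEN - HUB.

15 min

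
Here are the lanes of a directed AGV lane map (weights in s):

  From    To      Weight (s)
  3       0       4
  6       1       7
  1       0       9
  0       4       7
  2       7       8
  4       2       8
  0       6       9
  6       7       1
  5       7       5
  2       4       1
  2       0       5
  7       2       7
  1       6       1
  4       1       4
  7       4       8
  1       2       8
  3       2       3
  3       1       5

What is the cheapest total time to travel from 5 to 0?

Compare a few routes:
5 → 7 → 4 → 1 → 0: 5+8+4+9 = 26
5 → 7 → 2 → 0: 5+7+5 = 17
5 → 7 → 4 → 2 → 0: 5+8+8+5 = 26
Cheapest is 5 → 7 → 2 → 0 at 17 s.

17 s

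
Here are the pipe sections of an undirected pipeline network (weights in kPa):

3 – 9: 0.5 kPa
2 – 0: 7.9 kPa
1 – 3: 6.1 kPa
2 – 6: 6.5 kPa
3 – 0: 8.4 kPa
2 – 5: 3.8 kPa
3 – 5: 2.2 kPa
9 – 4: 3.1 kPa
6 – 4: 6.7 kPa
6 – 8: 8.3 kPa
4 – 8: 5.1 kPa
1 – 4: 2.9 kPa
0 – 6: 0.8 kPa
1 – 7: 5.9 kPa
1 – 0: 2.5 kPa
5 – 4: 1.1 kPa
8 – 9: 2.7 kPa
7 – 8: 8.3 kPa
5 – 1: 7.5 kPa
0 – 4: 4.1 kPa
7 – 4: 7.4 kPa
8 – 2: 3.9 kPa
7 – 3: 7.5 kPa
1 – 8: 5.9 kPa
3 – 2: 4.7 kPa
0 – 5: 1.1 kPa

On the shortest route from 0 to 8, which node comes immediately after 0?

5

Candidate routes:
0 → 5 → 3 → 9 → 8: 1.1+2.2+0.5+2.7 = 6.5
0 → 1 → 8: 2.5+5.9 = 8.4
0 → 5 → 4 → 9 → 8: 1.1+1.1+3.1+2.7 = 8
0 → 5 → 4 → 8: 1.1+1.1+5.1 = 7.3
The minimum is 6.5 kPa via 0 → 5 → 3 → 9 → 8.
So from 0 the first move is to 5.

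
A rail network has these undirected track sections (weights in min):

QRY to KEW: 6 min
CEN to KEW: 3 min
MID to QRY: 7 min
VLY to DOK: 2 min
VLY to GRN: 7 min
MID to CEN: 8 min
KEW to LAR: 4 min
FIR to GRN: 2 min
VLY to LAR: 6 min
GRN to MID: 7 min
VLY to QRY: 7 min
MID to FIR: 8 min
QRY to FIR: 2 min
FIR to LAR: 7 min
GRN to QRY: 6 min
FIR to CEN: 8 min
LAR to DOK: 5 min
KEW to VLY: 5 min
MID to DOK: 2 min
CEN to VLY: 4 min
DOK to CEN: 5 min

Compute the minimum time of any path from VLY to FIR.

Compare a few routes:
VLY–KEW–QRY–FIR: 5+6+2 = 13
VLY–GRN–FIR: 7+2 = 9
VLY–DOK–MID–FIR: 2+2+8 = 12
VLY–CEN–FIR: 4+8 = 12
The minimum is 9 min via VLY–GRN–FIR.

9 min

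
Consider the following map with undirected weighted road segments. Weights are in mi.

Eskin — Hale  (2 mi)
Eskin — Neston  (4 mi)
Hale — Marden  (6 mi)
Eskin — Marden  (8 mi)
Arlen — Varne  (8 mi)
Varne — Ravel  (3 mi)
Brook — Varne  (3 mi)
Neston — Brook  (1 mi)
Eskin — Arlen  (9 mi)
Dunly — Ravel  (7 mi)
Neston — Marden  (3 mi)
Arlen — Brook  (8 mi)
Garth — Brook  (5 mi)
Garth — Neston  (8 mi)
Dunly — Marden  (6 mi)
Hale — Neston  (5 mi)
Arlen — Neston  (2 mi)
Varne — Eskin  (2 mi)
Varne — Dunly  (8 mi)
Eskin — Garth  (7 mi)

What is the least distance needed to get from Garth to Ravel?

11 mi

Compare a few routes:
Garth → Brook → Varne → Ravel: 5+3+3 = 11
Garth → Brook → Neston → Eskin → Varne → Ravel: 5+1+4+2+3 = 15
Garth → Eskin → Varne → Ravel: 7+2+3 = 12
Cheapest is Garth → Brook → Varne → Ravel at 11 mi.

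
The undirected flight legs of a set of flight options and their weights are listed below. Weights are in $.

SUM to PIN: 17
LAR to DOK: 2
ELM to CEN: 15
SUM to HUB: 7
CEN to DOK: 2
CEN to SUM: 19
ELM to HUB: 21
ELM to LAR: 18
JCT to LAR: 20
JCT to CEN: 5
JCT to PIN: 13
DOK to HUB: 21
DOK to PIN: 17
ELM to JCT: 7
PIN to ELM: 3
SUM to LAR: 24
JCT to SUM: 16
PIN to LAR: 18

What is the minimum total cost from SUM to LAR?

Candidate routes:
SUM–JCT–CEN–DOK–LAR: 16+5+2+2 = 25
SUM–CEN–DOK–LAR: 19+2+2 = 23
SUM–LAR: 24 = 24
The minimum is $23 via SUM–CEN–DOK–LAR.

$23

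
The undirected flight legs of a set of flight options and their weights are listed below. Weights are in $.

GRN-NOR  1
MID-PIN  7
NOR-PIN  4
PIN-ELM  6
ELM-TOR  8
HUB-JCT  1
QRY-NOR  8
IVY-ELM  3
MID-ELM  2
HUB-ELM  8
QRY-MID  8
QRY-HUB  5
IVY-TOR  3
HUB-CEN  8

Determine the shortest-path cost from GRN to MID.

$12

Shortest distances from GRN:
GRN: 0
NOR: 1  (via GRN)
PIN: 5  (via NOR)
QRY: 9  (via NOR)
ELM: 11  (via PIN)
MID: 12  (via PIN)
Shortest route: GRN–NOR–PIN–MID = $12.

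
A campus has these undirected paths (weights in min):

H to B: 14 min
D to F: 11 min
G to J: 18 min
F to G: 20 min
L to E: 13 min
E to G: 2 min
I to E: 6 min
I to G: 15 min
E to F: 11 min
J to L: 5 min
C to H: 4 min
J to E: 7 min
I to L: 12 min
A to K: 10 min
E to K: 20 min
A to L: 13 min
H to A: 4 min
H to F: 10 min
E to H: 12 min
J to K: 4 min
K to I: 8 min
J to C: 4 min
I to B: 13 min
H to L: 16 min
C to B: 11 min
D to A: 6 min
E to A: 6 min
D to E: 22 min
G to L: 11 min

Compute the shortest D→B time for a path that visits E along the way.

Best D to E: D → A → E costing 12
Shortest E→B: E → I → B = 19
Total via E: 12 + 19 = 31 min.

31 min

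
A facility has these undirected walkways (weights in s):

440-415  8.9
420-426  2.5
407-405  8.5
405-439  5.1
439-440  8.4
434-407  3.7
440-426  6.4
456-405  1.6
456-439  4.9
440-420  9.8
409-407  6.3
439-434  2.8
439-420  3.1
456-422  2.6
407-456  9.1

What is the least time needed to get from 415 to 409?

Settle nodes by increasing distance from 415:
415: 0
440: 8.9  (via 415)
426: 15.3  (via 440)
439: 17.3  (via 440)
420: 17.8  (via 426)
434: 20.1  (via 439)
456: 22.2  (via 439)
405: 22.4  (via 439)
407: 23.8  (via 434)
422: 24.8  (via 456)
409: 30.1  (via 407)
Shortest route: 415–440–439–434–407–409 = 30.1 s.

30.1 s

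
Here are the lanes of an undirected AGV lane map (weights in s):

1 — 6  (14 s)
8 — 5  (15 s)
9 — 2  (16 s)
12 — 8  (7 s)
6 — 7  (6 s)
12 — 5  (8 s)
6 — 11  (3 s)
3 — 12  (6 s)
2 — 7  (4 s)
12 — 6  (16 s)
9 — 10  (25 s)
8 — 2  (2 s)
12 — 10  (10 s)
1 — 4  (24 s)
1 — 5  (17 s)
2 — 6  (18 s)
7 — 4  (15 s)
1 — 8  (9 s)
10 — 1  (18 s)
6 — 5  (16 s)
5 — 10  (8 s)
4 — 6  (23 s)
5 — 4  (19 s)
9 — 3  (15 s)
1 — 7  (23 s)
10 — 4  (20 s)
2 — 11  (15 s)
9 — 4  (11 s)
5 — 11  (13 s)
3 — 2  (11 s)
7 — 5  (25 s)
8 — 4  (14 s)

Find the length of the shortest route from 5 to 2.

Compare a few routes:
5 - 12 - 3 - 2: 8+6+11 = 25
5 - 8 - 2: 15+2 = 17
5 - 6 - 7 - 2: 16+6+4 = 26
The minimum is 17 s via 5 - 8 - 2.

17 s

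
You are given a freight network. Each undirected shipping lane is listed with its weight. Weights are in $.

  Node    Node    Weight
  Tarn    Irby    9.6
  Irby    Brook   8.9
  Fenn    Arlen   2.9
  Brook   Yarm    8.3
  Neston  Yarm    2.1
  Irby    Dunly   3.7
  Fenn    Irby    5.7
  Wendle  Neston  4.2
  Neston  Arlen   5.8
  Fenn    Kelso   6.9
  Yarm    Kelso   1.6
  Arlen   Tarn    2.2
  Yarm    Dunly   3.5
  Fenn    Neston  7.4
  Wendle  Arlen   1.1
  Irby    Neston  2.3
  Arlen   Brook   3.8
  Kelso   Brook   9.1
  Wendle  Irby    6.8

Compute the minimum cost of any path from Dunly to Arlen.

$10.9

Candidate routes:
Dunly → Yarm → Neston → Wendle → Arlen: 3.5+2.1+4.2+1.1 = 10.9
Dunly → Irby → Wendle → Arlen: 3.7+6.8+1.1 = 11.6
Dunly → Irby → Neston → Wendle → Arlen: 3.7+2.3+4.2+1.1 = 11.3
Dunly → Yarm → Neston → Arlen: 3.5+2.1+5.8 = 11.4
Cheapest is Dunly → Yarm → Neston → Wendle → Arlen at $10.9.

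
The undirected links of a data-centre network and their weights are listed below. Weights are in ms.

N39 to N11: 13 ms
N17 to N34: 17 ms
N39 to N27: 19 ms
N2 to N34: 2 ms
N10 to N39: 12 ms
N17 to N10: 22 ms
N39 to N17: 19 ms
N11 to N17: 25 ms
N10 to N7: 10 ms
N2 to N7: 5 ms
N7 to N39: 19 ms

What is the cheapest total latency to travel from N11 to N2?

Compare a few routes:
N11 → N39 → N7 → N2: 13+19+5 = 37
N11 → N17 → N34 → N2: 25+17+2 = 44
N11 → N39 → N10 → N7 → N2: 13+12+10+5 = 40
The minimum is 37 ms via N11 → N39 → N7 → N2.

37 ms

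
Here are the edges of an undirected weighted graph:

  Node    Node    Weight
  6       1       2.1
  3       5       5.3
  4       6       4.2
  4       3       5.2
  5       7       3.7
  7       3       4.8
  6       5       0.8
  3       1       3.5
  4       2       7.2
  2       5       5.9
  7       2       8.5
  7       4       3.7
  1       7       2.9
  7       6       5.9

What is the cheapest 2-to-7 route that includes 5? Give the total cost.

9.6

Shortest 2→5: 2–5 = 5.9
Shortest 5→7: 5–7 = 3.7
Total via 5: 5.9 + 3.7 = 9.6.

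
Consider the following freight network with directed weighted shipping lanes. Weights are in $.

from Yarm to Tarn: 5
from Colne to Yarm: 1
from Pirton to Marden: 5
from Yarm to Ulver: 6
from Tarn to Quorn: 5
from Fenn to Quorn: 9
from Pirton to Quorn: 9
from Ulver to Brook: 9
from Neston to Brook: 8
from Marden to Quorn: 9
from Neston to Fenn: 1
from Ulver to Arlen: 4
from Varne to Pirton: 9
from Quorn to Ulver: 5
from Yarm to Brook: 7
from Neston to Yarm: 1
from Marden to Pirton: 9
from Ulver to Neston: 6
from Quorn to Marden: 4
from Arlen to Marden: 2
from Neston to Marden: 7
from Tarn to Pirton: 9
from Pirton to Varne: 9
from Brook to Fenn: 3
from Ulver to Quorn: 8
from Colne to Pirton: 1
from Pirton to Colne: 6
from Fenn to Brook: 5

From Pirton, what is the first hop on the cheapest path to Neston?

Compare a few routes:
Pirton → Colne → Yarm → Ulver → Neston: 6+1+6+6 = 19
Pirton → Marden → Quorn → Ulver → Neston: 5+9+5+6 = 25
Pirton → Colne → Yarm → Tarn → Quorn → Ulver → Neston: 6+1+5+5+5+6 = 28
Pirton → Quorn → Ulver → Neston: 9+5+6 = 20
The minimum is $19 via Pirton → Colne → Yarm → Ulver → Neston.
So from Pirton the first move is to Colne.

Colne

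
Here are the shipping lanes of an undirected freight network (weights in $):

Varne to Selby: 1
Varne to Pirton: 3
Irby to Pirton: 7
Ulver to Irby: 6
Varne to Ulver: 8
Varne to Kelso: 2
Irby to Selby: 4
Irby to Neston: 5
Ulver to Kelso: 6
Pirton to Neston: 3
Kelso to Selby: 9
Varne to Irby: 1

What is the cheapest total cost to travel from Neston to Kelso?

$8

Settle nodes by increasing distance from Neston:
Neston: 0
Pirton: 3  (via Neston)
Irby: 5  (via Neston)
Varne: 6  (via Pirton)
Selby: 7  (via Varne)
Kelso: 8  (via Varne)
Shortest route: Neston–Pirton–Varne–Kelso = $8.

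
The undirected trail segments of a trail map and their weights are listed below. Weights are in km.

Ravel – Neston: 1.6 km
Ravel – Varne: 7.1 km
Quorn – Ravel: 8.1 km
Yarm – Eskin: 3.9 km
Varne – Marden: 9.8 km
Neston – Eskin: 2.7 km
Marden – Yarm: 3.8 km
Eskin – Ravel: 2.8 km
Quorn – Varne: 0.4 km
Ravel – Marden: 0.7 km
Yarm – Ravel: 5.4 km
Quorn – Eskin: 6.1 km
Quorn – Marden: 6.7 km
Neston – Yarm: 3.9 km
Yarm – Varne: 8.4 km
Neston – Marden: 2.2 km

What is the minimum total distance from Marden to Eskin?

3.5 km

Enumerating some paths:
Marden–Neston–Eskin: 2.2+2.7 = 4.9
Marden–Ravel–Eskin: 0.7+2.8 = 3.5
The minimum is 3.5 km via Marden–Ravel–Eskin.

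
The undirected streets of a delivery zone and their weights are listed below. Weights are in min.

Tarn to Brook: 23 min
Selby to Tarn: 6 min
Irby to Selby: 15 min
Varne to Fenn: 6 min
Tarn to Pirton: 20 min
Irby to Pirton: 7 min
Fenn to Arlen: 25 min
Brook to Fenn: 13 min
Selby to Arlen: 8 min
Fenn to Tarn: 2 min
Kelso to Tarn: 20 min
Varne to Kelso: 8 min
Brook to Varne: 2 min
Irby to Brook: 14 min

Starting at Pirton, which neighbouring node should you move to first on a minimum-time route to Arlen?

Compare a few routes:
Pirton–Tarn–Selby–Arlen: 20+6+8 = 34
Pirton–Irby–Selby–Arlen: 7+15+8 = 30
The minimum is 30 min via Pirton–Irby–Selby–Arlen.
So from Pirton the first move is to Irby.

Irby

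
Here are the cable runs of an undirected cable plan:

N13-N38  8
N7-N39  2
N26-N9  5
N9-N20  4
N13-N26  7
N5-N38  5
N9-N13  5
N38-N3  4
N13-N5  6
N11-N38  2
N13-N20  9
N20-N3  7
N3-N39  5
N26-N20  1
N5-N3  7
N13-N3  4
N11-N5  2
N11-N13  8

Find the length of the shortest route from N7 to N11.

Shortest distances from N7:
N7: 0
N39: 2  (via N7)
N3: 7  (via N39)
N13: 11  (via N3)
N38: 11  (via N3)
N11: 13  (via N38)
Shortest route: N7–N39–N3–N38–N11 = 13.

13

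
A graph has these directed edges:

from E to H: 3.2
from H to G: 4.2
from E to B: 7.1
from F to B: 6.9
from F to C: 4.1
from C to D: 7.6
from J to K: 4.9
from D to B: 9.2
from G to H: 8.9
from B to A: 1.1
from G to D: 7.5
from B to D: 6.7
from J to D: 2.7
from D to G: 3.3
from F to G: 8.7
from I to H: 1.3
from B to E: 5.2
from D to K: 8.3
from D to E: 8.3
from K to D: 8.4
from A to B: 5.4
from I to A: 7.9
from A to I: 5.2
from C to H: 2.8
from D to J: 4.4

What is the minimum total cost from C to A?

Candidate routes:
C–D–E–B–A: 7.6+8.3+7.1+1.1 = 24.1
C–D–B–A: 7.6+9.2+1.1 = 17.9
C–H–G–D–B–A: 2.8+4.2+7.5+9.2+1.1 = 24.8
The minimum is 17.9 via C–D–B–A.

17.9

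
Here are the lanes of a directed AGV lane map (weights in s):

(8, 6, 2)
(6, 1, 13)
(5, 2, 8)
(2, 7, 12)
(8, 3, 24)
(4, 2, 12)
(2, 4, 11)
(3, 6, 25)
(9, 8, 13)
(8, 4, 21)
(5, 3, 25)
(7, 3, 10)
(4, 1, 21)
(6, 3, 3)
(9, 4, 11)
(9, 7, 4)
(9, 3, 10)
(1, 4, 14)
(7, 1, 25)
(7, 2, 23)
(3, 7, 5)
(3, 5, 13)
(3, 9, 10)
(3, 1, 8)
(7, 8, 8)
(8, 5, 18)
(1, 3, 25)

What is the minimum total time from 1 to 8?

38 s

Enumerating some paths:
1 → 3 → 7 → 8: 25+5+8 = 38
1 → 3 → 9 → 7 → 8: 25+10+4+8 = 47
1 → 4 → 2 → 7 → 8: 14+12+12+8 = 46
Cheapest is 1 → 3 → 7 → 8 at 38 s.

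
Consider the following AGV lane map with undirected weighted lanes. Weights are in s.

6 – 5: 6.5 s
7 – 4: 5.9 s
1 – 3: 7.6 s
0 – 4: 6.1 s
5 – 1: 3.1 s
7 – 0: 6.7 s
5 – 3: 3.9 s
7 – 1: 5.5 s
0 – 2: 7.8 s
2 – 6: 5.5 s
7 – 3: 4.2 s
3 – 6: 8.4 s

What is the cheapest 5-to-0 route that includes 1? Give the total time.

15.3 s

Best 5 to 1: 5–1 costing 3.1
Shortest 1→0: 1–7–0 = 12.2
Total via 1: 3.1 + 12.2 = 15.3 s.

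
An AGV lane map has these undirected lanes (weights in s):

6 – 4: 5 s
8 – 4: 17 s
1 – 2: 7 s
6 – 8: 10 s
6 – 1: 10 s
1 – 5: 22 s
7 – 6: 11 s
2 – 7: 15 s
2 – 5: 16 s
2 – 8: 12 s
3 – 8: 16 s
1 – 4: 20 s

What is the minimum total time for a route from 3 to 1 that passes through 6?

36 s

Best 3 to 6: 3 → 8 → 6 costing 26
Best 6 to 1: 6 → 1 costing 10
Total via 6: 26 + 10 = 36 s.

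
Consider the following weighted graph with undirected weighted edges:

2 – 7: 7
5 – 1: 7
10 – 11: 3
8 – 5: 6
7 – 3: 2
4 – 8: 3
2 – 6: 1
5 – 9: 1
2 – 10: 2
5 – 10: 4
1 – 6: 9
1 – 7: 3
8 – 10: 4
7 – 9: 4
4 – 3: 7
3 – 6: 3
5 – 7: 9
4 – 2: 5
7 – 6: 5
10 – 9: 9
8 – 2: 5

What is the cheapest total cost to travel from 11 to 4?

10

Shortest distances from 11:
11: 0
10: 3  (via 11)
2: 5  (via 10)
6: 6  (via 2)
5: 7  (via 10)
8: 7  (via 10)
9: 8  (via 5)
3: 9  (via 6)
4: 10  (via 2)
Shortest route: 11 → 10 → 2 → 4 = 10.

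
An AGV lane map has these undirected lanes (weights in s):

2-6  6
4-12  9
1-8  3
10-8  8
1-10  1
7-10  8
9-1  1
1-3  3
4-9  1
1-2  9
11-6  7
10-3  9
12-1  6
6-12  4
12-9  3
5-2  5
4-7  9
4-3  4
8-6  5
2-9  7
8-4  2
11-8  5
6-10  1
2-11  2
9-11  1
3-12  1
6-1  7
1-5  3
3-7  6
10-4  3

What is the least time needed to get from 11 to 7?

Candidate routes:
11 - 9 - 4 - 10 - 7: 1+1+3+8 = 13
11 - 9 - 4 - 3 - 7: 1+1+4+6 = 12
11 - 9 - 4 - 7: 1+1+9 = 11
Cheapest is 11 - 9 - 4 - 7 at 11 s.

11 s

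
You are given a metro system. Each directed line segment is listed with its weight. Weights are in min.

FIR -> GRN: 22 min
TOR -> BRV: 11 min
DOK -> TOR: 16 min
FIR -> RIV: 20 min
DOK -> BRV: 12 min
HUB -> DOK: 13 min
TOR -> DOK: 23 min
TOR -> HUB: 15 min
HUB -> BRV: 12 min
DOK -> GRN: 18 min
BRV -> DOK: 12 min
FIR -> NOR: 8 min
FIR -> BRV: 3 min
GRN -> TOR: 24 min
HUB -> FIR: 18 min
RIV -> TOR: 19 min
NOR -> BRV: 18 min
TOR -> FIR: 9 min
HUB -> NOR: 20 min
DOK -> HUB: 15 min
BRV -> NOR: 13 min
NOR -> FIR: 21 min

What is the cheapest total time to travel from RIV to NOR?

36 min

Running Dijkstra from RIV:
RIV: 0
TOR: 19  (via RIV)
FIR: 28  (via TOR)
BRV: 30  (via TOR)
HUB: 34  (via TOR)
NOR: 36  (via FIR)
Shortest route: RIV → TOR → FIR → NOR = 36 min.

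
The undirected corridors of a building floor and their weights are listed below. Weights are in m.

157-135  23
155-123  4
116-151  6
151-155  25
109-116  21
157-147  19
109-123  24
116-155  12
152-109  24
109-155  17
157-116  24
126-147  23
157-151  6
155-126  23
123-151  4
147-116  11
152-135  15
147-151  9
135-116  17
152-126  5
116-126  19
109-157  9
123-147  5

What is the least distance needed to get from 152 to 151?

Shortest distances from 152:
152: 0
126: 5  (via 152)
135: 15  (via 152)
109: 24  (via 152)
116: 24  (via 126)
147: 28  (via 126)
155: 28  (via 126)
151: 30  (via 116)
Shortest route: 152 → 126 → 116 → 151 = 30 m.

30 m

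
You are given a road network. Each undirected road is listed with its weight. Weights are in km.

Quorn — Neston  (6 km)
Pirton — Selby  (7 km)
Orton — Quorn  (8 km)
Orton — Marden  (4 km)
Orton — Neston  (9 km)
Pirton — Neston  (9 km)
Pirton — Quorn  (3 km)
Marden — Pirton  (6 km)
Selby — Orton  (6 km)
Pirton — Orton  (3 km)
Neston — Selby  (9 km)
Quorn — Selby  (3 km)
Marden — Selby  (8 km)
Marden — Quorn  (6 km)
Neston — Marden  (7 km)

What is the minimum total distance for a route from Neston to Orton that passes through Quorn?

Best Neston to Quorn: Neston–Quorn costing 6
Shortest Quorn→Orton: Quorn–Pirton–Orton = 6
Total via Quorn: 6 + 6 = 12 km.

12 km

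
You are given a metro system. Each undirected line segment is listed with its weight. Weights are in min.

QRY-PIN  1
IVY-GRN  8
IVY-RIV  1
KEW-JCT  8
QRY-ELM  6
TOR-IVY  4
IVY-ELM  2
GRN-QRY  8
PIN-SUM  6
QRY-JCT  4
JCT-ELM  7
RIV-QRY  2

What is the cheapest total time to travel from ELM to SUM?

12 min

Settle nodes by increasing distance from ELM:
ELM: 0
IVY: 2  (via ELM)
RIV: 3  (via IVY)
QRY: 5  (via RIV)
PIN: 6  (via QRY)
TOR: 6  (via IVY)
JCT: 7  (via ELM)
GRN: 10  (via IVY)
SUM: 12  (via PIN)
Shortest route: ELM → IVY → RIV → QRY → PIN → SUM = 12 min.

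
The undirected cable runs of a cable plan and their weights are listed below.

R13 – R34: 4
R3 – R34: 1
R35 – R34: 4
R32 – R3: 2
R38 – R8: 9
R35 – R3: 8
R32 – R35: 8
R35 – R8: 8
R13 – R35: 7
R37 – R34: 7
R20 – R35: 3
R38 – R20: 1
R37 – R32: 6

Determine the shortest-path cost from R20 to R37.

14

Running Dijkstra from R20:
R20: 0
R38: 1  (via R20)
R35: 3  (via R20)
R34: 7  (via R35)
R3: 8  (via R34)
R8: 10  (via R38)
R32: 10  (via R3)
R13: 10  (via R35)
R37: 14  (via R34)
Shortest route: R20 → R35 → R34 → R37 = 14.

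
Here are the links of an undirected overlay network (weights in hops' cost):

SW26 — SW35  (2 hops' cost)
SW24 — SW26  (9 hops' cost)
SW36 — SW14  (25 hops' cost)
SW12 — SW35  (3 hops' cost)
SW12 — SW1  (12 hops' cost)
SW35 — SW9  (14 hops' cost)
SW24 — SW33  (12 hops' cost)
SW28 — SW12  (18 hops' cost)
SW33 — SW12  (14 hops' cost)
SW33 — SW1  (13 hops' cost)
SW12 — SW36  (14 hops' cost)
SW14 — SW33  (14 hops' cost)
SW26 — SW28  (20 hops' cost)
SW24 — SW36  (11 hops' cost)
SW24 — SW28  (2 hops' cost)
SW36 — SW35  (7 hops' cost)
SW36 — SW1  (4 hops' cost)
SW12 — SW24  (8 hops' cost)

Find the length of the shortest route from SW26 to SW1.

13 hops' cost

Running Dijkstra from SW26:
SW26: 0
SW35: 2  (via SW26)
SW12: 5  (via SW35)
SW36: 9  (via SW35)
SW24: 9  (via SW26)
SW28: 11  (via SW24)
SW1: 13  (via SW36)
Shortest route: SW26–SW35–SW36–SW1 = 13 hops' cost.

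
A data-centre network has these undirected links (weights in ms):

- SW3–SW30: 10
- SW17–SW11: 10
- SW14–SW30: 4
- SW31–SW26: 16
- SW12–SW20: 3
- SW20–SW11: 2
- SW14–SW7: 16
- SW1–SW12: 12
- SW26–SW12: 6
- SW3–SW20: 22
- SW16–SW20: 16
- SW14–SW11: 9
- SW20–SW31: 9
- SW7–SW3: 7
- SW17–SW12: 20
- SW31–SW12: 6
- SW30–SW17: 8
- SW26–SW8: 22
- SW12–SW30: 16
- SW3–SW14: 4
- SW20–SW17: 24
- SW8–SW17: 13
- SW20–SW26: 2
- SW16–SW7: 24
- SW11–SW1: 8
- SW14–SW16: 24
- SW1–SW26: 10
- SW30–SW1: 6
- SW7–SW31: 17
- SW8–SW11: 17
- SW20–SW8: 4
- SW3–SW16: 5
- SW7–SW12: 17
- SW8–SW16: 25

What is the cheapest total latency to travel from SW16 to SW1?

Enumerating some paths:
SW16–SW3–SW14–SW30–SW1: 5+4+4+6 = 19
SW16–SW3–SW30–SW1: 5+10+6 = 21
SW16–SW3–SW14–SW11–SW1: 5+4+9+8 = 26
Cheapest is SW16–SW3–SW14–SW30–SW1 at 19 ms.

19 ms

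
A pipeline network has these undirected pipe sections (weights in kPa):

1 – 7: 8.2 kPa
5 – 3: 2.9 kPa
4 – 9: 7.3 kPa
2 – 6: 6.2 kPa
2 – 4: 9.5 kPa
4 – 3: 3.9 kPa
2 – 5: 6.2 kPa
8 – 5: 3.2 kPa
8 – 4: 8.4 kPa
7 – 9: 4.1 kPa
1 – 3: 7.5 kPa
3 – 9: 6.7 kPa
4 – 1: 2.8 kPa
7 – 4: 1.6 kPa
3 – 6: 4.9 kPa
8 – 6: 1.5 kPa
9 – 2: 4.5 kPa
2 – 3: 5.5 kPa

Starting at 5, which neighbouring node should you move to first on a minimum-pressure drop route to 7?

Enumerating some paths:
5 - 8 - 4 - 7: 3.2+8.4+1.6 = 13.2
5 - 3 - 4 - 7: 2.9+3.9+1.6 = 8.4
Cheapest is 5 - 3 - 4 - 7 at 8.4 kPa.
So from 5 the first move is to 3.

3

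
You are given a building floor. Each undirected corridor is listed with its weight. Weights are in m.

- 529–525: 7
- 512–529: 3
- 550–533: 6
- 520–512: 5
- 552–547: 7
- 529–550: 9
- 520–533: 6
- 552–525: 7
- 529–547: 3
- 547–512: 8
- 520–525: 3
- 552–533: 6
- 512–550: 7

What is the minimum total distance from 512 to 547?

Shortest distances from 512:
512: 0
529: 3  (via 512)
520: 5  (via 512)
547: 6  (via 529)
Shortest route: 512 → 529 → 547 = 6 m.

6 m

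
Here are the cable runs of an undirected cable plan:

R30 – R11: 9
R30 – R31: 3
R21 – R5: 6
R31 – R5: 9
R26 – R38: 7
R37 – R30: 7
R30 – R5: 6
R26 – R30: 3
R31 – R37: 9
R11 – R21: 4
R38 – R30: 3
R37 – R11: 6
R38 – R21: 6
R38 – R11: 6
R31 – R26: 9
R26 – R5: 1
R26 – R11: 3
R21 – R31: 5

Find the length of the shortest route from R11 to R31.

Compare a few routes:
R11 - R38 - R30 - R31: 6+3+3 = 12
R11 - R21 - R31: 4+5 = 9
R11 - R30 - R31: 9+3 = 12
R11 - R26 - R31: 3+9 = 12
The minimum is 9 via R11 - R21 - R31.

9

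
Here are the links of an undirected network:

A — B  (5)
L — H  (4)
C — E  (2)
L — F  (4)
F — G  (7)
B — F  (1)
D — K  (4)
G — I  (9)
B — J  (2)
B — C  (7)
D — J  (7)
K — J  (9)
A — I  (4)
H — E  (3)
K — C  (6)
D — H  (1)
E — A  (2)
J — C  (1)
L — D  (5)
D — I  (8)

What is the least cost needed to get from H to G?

15

Compare a few routes:
H - L - F - G: 4+4+7 = 15
H - D - L - F - G: 1+5+4+7 = 17
H - E - C - J - B - F - G: 3+2+1+2+1+7 = 16
Cheapest is H - L - F - G at 15.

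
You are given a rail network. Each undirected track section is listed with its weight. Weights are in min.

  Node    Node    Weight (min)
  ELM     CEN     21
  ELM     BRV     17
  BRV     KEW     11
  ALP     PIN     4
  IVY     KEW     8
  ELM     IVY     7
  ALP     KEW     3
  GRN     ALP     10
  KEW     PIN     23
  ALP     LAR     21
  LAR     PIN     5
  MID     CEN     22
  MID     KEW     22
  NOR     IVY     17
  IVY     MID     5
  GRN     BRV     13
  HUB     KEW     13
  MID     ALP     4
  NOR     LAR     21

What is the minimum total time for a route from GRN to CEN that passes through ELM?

Best GRN to ELM: GRN–ALP–MID–IVY–ELM costing 26
Best ELM to CEN: ELM–CEN costing 21
Total via ELM: 26 + 21 = 47 min.

47 min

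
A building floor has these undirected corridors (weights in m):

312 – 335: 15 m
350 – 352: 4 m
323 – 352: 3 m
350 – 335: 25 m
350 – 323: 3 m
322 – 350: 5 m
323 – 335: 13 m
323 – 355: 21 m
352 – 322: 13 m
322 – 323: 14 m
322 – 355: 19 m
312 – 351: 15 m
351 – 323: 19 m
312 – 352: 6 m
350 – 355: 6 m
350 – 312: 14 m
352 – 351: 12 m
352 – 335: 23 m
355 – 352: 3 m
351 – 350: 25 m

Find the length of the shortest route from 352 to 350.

Enumerating some paths:
352 → 350: 4 = 4
352 → 323 → 350: 3+3 = 6
Cheapest is 352 → 350 at 4 m.

4 m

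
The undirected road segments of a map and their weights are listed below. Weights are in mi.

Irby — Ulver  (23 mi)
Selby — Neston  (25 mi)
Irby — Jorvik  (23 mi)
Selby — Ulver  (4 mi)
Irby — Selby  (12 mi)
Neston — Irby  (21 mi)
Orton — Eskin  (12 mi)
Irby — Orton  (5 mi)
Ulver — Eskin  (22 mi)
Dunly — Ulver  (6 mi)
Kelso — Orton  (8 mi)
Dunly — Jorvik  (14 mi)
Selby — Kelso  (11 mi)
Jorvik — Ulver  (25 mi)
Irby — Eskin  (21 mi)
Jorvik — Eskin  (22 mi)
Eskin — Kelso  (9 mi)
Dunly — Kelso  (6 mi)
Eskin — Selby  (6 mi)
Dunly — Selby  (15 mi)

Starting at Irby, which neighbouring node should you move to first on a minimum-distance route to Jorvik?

Jorvik

Enumerating some paths:
Irby - Orton - Kelso - Dunly - Jorvik: 5+8+6+14 = 33
Irby - Jorvik: 23 = 23
The minimum is 23 mi via Irby - Jorvik.
So from Irby the first move is to Jorvik.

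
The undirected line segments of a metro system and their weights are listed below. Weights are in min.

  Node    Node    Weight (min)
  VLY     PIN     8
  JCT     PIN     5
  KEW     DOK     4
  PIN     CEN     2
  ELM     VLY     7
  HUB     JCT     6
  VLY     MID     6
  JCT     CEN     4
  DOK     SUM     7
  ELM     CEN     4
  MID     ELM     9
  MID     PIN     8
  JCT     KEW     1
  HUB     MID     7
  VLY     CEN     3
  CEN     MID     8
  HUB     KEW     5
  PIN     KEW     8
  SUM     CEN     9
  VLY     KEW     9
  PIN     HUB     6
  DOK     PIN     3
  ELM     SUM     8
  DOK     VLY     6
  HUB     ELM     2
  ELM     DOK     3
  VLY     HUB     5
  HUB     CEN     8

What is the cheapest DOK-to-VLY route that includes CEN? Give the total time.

8 min

Best DOK to CEN: DOK → PIN → CEN costing 5
Shortest CEN→VLY: CEN → VLY = 3
Total via CEN: 5 + 3 = 8 min.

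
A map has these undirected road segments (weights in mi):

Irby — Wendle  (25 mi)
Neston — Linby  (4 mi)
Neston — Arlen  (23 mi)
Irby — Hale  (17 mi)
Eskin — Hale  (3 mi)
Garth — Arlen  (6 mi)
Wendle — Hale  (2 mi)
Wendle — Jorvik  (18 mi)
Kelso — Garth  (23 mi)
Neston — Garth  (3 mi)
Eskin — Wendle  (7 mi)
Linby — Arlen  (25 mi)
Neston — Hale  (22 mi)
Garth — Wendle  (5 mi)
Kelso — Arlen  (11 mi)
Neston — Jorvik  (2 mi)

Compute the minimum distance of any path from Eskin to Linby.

Settle nodes by increasing distance from Eskin:
Eskin: 0
Hale: 3  (via Eskin)
Wendle: 5  (via Hale)
Garth: 10  (via Wendle)
Neston: 13  (via Garth)
Jorvik: 15  (via Neston)
Arlen: 16  (via Garth)
Linby: 17  (via Neston)
Shortest route: Eskin → Hale → Wendle → Garth → Neston → Linby = 17 mi.

17 mi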